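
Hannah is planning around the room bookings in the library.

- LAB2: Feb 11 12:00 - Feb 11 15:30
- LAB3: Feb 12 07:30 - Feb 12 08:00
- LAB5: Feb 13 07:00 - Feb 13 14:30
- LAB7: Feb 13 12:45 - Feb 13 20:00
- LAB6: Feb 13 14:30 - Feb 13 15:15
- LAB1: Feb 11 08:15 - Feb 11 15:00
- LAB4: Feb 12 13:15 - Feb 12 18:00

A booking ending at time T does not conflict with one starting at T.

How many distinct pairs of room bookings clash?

Two intervals overlap when each starts before the other ends.
Sorted by start: LAB1, LAB2, LAB3, LAB4, LAB5, LAB7, LAB6.
LAB2 starts before LAB1 ends → LAB1 and LAB2 overlap.
LAB3 starts after LAB1 ends, so LAB1 has no further overlaps.
LAB3 starts after LAB2 ends, so LAB2 has no further overlaps.
LAB4 starts after LAB3 ends, so LAB3 has no further overlaps.
LAB5 starts after LAB4 ends, so LAB4 has no further overlaps.
LAB7 starts before LAB5 ends → LAB5 and LAB7 overlap.
LAB6 starts exactly when LAB5 ends (back-to-back, no overlap).
LAB6 starts before LAB7 ends → LAB7 and LAB6 overlap.
Overlapping pairs: LAB1 & LAB2, LAB5 & LAB7, LAB6 & LAB7 — 3 in total.

3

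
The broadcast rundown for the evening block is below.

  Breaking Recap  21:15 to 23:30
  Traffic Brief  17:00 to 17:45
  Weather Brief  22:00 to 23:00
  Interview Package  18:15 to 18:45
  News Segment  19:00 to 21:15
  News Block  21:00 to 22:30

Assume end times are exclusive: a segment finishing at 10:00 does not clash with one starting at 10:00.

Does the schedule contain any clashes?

Sorted by start: Traffic Brief, Interview Package, News Segment, News Block, Breaking Recap, Weather Brief.
Interview Package starts after Traffic Brief ends, so Traffic Brief has no further overlaps.
News Segment starts after Interview Package ends, so Interview Package has no further overlaps.
News Block starts before News Segment ends → News Segment and News Block overlap.
That's a conflict, so the schedule is not conflict-free.

Yes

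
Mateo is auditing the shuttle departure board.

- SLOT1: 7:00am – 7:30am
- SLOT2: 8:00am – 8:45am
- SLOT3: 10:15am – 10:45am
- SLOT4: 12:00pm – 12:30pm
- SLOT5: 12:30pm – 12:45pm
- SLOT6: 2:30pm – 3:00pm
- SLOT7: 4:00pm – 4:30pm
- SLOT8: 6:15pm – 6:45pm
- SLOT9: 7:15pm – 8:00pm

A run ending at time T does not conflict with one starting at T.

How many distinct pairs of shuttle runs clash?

Two intervals overlap when each starts before the other ends.
Sorted by start: SLOT1, SLOT2, SLOT3, SLOT4, SLOT5, SLOT6, SLOT7, SLOT8, SLOT9.
SLOT2 starts after SLOT1 ends — done with SLOT1.
SLOT3 starts after SLOT2 ends — done with SLOT2.
SLOT4 starts after SLOT3 ends — done with SLOT3.
SLOT5 starts exactly when SLOT4 ends (back-to-back, no overlap) — done with SLOT4.
SLOT6 starts after SLOT5 ends — done with SLOT5.
SLOT7 starts after SLOT6 ends — done with SLOT6.
SLOT8 starts after SLOT7 ends — done with SLOT7.
SLOT9 starts after SLOT8 ends.
No pair overlaps.

0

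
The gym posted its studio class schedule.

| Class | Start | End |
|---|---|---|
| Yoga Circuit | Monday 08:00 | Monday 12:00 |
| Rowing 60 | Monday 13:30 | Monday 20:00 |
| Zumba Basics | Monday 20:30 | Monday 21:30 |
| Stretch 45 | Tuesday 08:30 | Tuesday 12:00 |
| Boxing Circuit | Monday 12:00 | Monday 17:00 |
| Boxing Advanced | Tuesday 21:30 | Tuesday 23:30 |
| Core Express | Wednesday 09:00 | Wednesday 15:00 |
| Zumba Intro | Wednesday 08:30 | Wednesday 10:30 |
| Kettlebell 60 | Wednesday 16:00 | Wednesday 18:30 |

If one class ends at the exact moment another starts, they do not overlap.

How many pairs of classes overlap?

2

Two intervals overlap when each starts before the other ends.
Sorted by start: Yoga Circuit, Boxing Circuit, Rowing 60, Zumba Basics, Stretch 45, Boxing Advanced, Zumba Intro, Core Express, Kettlebell 60.
Boxing Circuit starts exactly when Yoga Circuit ends (back-to-back, no overlap); Yoga Circuit is clear from here.
Rowing 60 starts before Boxing Circuit ends → Boxing Circuit and Rowing 60 overlap.
Zumba Basics starts after Boxing Circuit ends; Boxing Circuit is clear from here.
Zumba Basics starts after Rowing 60 ends; Rowing 60 is clear from here.
Stretch 45 starts after Zumba Basics ends; Zumba Basics is clear from here.
Boxing Advanced starts after Stretch 45 ends; Stretch 45 is clear from here.
Zumba Intro starts after Boxing Advanced ends; Boxing Advanced is clear from here.
Core Express starts before Zumba Intro ends → Zumba Intro and Core Express overlap.
Kettlebell 60 starts after Zumba Intro ends.
Kettlebell 60 starts after Core Express ends.
Overlapping pairs: Boxing Circuit & Rowing 60, Core Express & Zumba Intro — 2 in total.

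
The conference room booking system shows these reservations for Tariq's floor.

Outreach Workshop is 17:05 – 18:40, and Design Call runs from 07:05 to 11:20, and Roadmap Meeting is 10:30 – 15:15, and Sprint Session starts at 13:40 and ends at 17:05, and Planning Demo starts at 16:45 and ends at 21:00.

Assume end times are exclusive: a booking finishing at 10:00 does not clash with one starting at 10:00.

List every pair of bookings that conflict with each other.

Sorted by start: Design Call, Roadmap Meeting, Sprint Session, Planning Demo, Outreach Workshop.
Roadmap Meeting starts before Design Call ends → Design Call and Roadmap Meeting overlap.
Sprint Session starts after Design Call ends; Design Call is clear from here.
Sprint Session starts before Roadmap Meeting ends → Roadmap Meeting and Sprint Session overlap.
Planning Demo starts after Roadmap Meeting ends; Roadmap Meeting is clear from here.
Planning Demo starts before Sprint Session ends → Sprint Session and Planning Demo overlap.
Outreach Workshop starts exactly when Sprint Session ends (back-to-back, no overlap).
Outreach Workshop starts before Planning Demo ends → Planning Demo and Outreach Workshop overlap.

Design Call & Roadmap Meeting, Outreach Workshop & Planning Demo, Planning Demo & Sprint Session, Roadmap Meeting & Sprint Session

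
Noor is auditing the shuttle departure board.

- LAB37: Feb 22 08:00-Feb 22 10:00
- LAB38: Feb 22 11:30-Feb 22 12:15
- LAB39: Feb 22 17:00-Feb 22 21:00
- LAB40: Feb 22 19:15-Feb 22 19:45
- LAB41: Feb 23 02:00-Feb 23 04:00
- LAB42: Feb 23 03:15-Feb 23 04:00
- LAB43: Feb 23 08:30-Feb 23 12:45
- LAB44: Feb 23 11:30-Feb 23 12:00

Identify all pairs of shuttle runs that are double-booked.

Sorted by start: LAB37, LAB38, LAB39, LAB40, LAB41, LAB42, LAB43, LAB44.
LAB38 starts after LAB37 ends, so nothing later overlaps LAB37 either.
LAB39 starts after LAB38 ends, so nothing later overlaps LAB38 either.
LAB40 starts before LAB39 ends → LAB39 and LAB40 overlap.
LAB41 starts after LAB39 ends, so nothing later overlaps LAB39 either.
LAB41 starts after LAB40 ends, so nothing later overlaps LAB40 either.
LAB42 starts before LAB41 ends → LAB41 and LAB42 overlap.
LAB43 starts after LAB41 ends, so nothing later overlaps LAB41 either.
LAB43 starts after LAB42 ends, so nothing later overlaps LAB42 either.
LAB44 starts before LAB43 ends → LAB43 and LAB44 overlap.

LAB39 & LAB40, LAB41 & LAB42, LAB43 & LAB44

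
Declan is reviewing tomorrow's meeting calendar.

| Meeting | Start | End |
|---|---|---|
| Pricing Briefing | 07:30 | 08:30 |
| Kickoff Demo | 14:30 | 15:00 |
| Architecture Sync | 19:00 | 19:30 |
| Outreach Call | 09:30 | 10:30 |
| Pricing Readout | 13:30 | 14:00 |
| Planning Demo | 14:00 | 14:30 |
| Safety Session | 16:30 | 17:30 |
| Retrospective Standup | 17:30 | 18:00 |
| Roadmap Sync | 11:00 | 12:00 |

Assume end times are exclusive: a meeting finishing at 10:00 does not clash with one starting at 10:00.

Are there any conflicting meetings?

Sorted by start: Pricing Briefing, Outreach Call, Roadmap Sync, Pricing Readout, Planning Demo, Kickoff Demo, Safety Session, Retrospective Standup, Architecture Sync.
Outreach Call starts after Pricing Briefing ends, so nothing later overlaps Pricing Briefing either.
Roadmap Sync starts after Outreach Call ends, so nothing later overlaps Outreach Call either.
Pricing Readout starts after Roadmap Sync ends, so nothing later overlaps Roadmap Sync either.
Planning Demo starts exactly when Pricing Readout ends (back-to-back, no overlap), so nothing later overlaps Pricing Readout either.
Kickoff Demo starts exactly when Planning Demo ends (back-to-back, no overlap), so nothing later overlaps Planning Demo either.
Safety Session starts after Kickoff Demo ends, so nothing later overlaps Kickoff Demo either.
Retrospective Standup starts exactly when Safety Session ends (back-to-back, no overlap), so nothing later overlaps Safety Session either.
Architecture Sync starts after Retrospective Standup ends.
Every pair is clear; the schedule has no overlaps.

No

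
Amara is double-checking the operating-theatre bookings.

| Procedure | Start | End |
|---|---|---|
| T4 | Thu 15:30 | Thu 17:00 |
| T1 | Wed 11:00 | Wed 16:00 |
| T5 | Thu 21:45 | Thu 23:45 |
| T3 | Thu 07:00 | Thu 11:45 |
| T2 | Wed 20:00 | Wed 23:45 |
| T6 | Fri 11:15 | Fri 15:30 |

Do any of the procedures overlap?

No

Sorted by start: T1, T2, T3, T4, T5, T6.
T2 starts after T1 ends — done with T1.
T3 starts after T2 ends — done with T2.
T4 starts after T3 ends — done with T3.
T5 starts after T4 ends — done with T4.
T6 starts after T5 ends.
Every pair is clear; the schedule has no overlaps.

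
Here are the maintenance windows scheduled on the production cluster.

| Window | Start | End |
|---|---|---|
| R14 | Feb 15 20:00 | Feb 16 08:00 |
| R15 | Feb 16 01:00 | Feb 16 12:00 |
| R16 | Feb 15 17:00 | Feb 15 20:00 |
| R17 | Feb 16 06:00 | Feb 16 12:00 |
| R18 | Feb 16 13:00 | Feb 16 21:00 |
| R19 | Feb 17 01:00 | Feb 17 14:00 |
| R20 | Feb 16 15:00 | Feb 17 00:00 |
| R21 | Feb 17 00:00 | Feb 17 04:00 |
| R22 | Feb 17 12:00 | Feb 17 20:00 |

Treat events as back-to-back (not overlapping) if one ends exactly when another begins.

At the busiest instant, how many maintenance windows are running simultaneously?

3

Walk through starts and ends in time order (an end at T is processed before a start at T):
Feb 15 17:00 start R16 → 1
Feb 15 20:00 end R16 → 0
Feb 15 20:00 start R14 → 1
Feb 16 01:00 start R15 → 2
Feb 16 06:00 start R17 → 3
Feb 16 08:00 end R14 → 2
Feb 16 12:00 end R15 → 1
Feb 16 12:00 end R17 → 0
Feb 16 13:00 start R18 → 1
Feb 16 15:00 start R20 → 2
Feb 16 21:00 end R18 → 1
Feb 17 00:00 end R20 → 0
Feb 17 00:00 start R21 → 1
Feb 17 01:00 start R19 → 2
Feb 17 04:00 end R21 → 1
Feb 17 12:00 start R22 → 2
Feb 17 14:00 end R19 → 1
Feb 17 20:00 end R22 → 0
Peak is 3, at Feb 16 06:00 (R14, R15, R17).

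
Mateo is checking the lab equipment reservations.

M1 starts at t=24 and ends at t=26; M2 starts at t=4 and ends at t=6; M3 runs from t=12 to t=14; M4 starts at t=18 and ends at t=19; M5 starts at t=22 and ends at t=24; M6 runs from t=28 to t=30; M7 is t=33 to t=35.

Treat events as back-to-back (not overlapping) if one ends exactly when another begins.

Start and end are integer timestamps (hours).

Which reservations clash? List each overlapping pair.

Check each pair: they overlap iff neither finishes before the other starts.
Sorted by start: M2, M3, M4, M5, M1, M6, M7.
M3 starts after M2 ends; M2 is clear from here.
M4 starts after M3 ends; M3 is clear from here.
M5 starts after M4 ends; M4 is clear from here.
M1 starts exactly when M5 ends (back-to-back, no overlap); M5 is clear from here.
M6 starts after M1 ends; M1 is clear from here.
M7 starts after M6 ends.

no overlapping pairs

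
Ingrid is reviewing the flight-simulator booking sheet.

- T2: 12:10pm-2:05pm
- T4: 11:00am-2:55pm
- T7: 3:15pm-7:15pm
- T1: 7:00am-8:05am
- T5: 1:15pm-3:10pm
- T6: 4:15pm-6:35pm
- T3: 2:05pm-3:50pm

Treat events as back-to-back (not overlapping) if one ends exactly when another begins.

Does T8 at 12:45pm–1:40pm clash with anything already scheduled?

T1: ends 8:05am at or before T8 starts 12:45pm → clear.
T4: starts 11:00am before T8 ends 1:40pm, and ends 2:55pm after T8 starts 12:45pm → overlap.
T2: starts 12:10pm before T8 ends 1:40pm, and ends 2:05pm after T8 starts 12:45pm → overlap.
T5: starts 1:15pm before T8 ends 1:40pm, and ends 3:10pm after T8 starts 12:45pm → overlap.
T3: starts 2:05pm at or after T8 ends 1:40pm → clear.
T7: starts 3:15pm at or after T8 ends 1:40pm → clear.
T6: starts 4:15pm at or after T8 ends 1:40pm → clear.
T8 overlaps T2, T4, T5.

Yes — it overlaps T2, T4, T5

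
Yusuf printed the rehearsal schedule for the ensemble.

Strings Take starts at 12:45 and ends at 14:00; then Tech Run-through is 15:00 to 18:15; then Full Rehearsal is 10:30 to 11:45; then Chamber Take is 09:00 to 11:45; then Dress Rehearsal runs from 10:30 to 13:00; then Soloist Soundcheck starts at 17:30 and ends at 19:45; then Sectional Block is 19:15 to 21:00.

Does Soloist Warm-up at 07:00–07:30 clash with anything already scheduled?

Chamber Take: starts 09:00 at or after Soloist Warm-up ends 07:30 → clear.
Dress Rehearsal: starts 10:30 at or after Soloist Warm-up ends 07:30 → clear.
Full Rehearsal: starts 10:30 at or after Soloist Warm-up ends 07:30 → clear.
Strings Take: starts 12:45 at or after Soloist Warm-up ends 07:30 → clear.
Tech Run-through: starts 15:00 at or after Soloist Warm-up ends 07:30 → clear.
Soloist Soundcheck: starts 17:30 at or after Soloist Warm-up ends 07:30 → clear.
Sectional Block: starts 19:15 at or after Soloist Warm-up ends 07:30 → clear.

No — it doesn't clash with anything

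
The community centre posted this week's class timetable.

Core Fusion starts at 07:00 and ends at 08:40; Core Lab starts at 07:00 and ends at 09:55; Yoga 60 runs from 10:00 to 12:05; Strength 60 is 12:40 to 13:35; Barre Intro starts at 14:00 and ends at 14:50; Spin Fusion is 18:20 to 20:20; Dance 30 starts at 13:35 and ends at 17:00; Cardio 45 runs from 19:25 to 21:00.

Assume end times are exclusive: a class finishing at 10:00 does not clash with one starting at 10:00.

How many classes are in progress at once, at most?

2

Sort all start/end points and keep a running count:
07:00 start Core Fusion → 1
07:00 start Core Lab → 2
08:40 end Core Fusion → 1
09:55 end Core Lab → 0
10:00 start Yoga 60 → 1
12:05 end Yoga 60 → 0
12:40 start Strength 60 → 1
13:35 end Strength 60 → 0
13:35 start Dance 30 → 1
14:00 start Barre Intro → 2
14:50 end Barre Intro → 1
17:00 end Dance 30 → 0
18:20 start Spin Fusion → 1
19:25 start Cardio 45 → 2
20:20 end Spin Fusion → 1
21:00 end Cardio 45 → 0
Peak is 2, at 07:00 (Core Fusion, Core Lab).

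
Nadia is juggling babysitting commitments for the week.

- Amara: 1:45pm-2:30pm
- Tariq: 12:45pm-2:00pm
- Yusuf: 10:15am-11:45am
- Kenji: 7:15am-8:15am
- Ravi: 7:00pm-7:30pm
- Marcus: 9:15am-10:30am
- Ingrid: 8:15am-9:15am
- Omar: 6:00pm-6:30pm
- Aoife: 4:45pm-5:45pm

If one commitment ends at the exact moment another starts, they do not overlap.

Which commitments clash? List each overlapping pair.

Amara & Tariq, Marcus & Yusuf

Sorted by start: Kenji, Ingrid, Marcus, Yusuf, Tariq, Amara, Aoife, Omar, Ravi.
Ingrid starts exactly when Kenji ends (back-to-back, no overlap), so nothing later overlaps Kenji either.
Marcus starts exactly when Ingrid ends (back-to-back, no overlap), so nothing later overlaps Ingrid either.
Yusuf starts before Marcus ends → Marcus and Yusuf overlap.
Tariq starts after Marcus ends, so nothing later overlaps Marcus either.
Tariq starts after Yusuf ends, so nothing later overlaps Yusuf either.
Amara starts before Tariq ends → Tariq and Amara overlap.
Aoife starts after Tariq ends, so nothing later overlaps Tariq either.
Aoife starts after Amara ends, so nothing later overlaps Amara either.
Omar starts after Aoife ends, so nothing later overlaps Aoife either.
Ravi starts after Omar ends.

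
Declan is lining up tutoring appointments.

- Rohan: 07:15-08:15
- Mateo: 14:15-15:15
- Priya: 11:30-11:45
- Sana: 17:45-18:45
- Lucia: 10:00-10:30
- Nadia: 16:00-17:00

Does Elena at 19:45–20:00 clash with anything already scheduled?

Rohan: ends 08:15 at or before Elena starts 19:45 → clear.
Lucia: ends 10:30 at or before Elena starts 19:45 → clear.
Priya: ends 11:45 at or before Elena starts 19:45 → clear.
Mateo: ends 15:15 at or before Elena starts 19:45 → clear.
Nadia: ends 17:00 at or before Elena starts 19:45 → clear.
Sana: ends 18:45 at or before Elena starts 19:45 → clear.

No — it doesn't clash with anything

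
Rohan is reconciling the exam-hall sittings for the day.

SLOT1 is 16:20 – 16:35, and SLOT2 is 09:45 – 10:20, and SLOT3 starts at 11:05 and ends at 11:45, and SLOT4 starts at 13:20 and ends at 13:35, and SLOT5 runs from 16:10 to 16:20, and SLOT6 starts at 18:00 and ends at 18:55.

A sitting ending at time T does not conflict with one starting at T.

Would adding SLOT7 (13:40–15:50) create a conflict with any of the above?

SLOT2: ends 10:20 at or before SLOT7 starts 13:40 → clear.
SLOT3: ends 11:45 at or before SLOT7 starts 13:40 → clear.
SLOT4: ends 13:35 at or before SLOT7 starts 13:40 → clear.
SLOT5: starts 16:10 at or after SLOT7 ends 15:50 → clear.
SLOT1: starts 16:20 at or after SLOT7 ends 15:50 → clear.
SLOT6: starts 18:00 at or after SLOT7 ends 15:50 → clear.

No — it doesn't clash with anything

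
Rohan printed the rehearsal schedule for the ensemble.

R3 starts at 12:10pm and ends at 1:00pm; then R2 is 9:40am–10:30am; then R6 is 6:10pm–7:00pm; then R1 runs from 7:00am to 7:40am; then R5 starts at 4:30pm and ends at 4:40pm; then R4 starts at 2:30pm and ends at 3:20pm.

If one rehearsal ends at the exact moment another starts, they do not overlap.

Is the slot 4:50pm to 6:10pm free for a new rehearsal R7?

R1: ends 7:40am at or before R7 starts 4:50pm → clear.
R2: ends 10:30am at or before R7 starts 4:50pm → clear.
R3: ends 1:00pm at or before R7 starts 4:50pm → clear.
R4: ends 3:20pm at or before R7 starts 4:50pm → clear.
R5: ends 4:40pm at or before R7 starts 4:50pm → clear.
R6: starts 6:10pm at or after R7 ends 6:10pm → clear.

Yes — the slot is free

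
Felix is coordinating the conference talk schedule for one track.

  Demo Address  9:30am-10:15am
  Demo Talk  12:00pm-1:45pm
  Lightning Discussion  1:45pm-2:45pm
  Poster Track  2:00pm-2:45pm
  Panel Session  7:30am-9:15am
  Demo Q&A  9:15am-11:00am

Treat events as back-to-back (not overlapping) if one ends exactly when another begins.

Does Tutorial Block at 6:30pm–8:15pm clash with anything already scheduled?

Panel Session: ends 9:15am at or before Tutorial Block starts 6:30pm → clear.
Demo Q&A: ends 11:00am at or before Tutorial Block starts 6:30pm → clear.
Demo Address: ends 10:15am at or before Tutorial Block starts 6:30pm → clear.
Demo Talk: ends 1:45pm at or before Tutorial Block starts 6:30pm → clear.
Lightning Discussion: ends 2:45pm at or before Tutorial Block starts 6:30pm → clear.
Poster Track: ends 2:45pm at or before Tutorial Block starts 6:30pm → clear.

No — it doesn't clash with anything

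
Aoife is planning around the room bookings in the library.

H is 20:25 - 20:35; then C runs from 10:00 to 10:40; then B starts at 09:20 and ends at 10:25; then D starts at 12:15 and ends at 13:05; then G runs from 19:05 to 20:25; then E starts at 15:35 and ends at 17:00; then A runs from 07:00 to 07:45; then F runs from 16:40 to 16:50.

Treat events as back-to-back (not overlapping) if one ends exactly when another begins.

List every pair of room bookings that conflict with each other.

Two intervals overlap when each starts before the other ends.
Sorted by start: A, B, C, D, E, F, G, H.
B starts after A ends; A is clear from here.
C starts before B ends → B and C overlap.
D starts after B ends; B is clear from here.
D starts after C ends; C is clear from here.
E starts after D ends; D is clear from here.
F starts before E ends → E and F overlap.
G starts after E ends; E is clear from here.
G starts after F ends; F is clear from here.
H starts exactly when G ends (back-to-back, no overlap).

B & C, E & F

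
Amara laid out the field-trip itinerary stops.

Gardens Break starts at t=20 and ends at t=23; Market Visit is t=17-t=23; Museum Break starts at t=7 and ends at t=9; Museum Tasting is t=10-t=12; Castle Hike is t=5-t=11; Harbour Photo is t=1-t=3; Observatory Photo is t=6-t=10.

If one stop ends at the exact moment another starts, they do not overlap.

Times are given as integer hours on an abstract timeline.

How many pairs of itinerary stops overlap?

5

Sorted by start: Harbour Photo, Castle Hike, Observatory Photo, Museum Break, Museum Tasting, Market Visit, Gardens Break.
Castle Hike starts after Harbour Photo ends; Harbour Photo is clear from here.
Observatory Photo starts before Castle Hike ends → Castle Hike and Observatory Photo overlap.
Museum Break starts before Castle Hike ends → Castle Hike and Museum Break overlap.
Museum Tasting starts before Castle Hike ends → Castle Hike and Museum Tasting overlap.
Market Visit starts after Castle Hike ends; Castle Hike is clear from here.
Museum Break starts before Observatory Photo ends → Observatory Photo and Museum Break overlap.
Museum Tasting starts exactly when Observatory Photo ends (back-to-back, no overlap); Observatory Photo is clear from here.
Museum Tasting starts after Museum Break ends; Museum Break is clear from here.
Market Visit starts after Museum Tasting ends; Museum Tasting is clear from here.
Gardens Break starts before Market Visit ends → Market Visit and Gardens Break overlap.
Overlapping pairs: Castle Hike & Museum Break, Castle Hike & Museum Tasting, Castle Hike & Observatory Photo, Gardens Break & Market Visit, Museum Break & Observatory Photo — 5 in total.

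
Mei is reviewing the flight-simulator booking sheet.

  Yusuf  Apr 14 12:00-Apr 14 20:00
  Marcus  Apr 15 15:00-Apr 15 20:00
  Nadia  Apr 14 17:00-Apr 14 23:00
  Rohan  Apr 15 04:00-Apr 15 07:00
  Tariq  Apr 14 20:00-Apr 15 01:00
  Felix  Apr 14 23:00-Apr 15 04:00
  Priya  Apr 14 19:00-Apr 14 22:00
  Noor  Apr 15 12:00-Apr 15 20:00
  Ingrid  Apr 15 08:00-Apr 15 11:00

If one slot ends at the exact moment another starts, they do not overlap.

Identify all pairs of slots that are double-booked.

Felix & Tariq, Marcus & Noor, Nadia & Priya, Nadia & Tariq, Nadia & Yusuf, Priya & Tariq, Priya & Yusuf

Sorted by start: Yusuf, Nadia, Priya, Tariq, Felix, Rohan, Ingrid, Noor, Marcus.
Nadia starts before Yusuf ends → Yusuf and Nadia overlap.
Priya starts before Yusuf ends → Yusuf and Priya overlap.
Tariq starts exactly when Yusuf ends (back-to-back, no overlap), so Yusuf has no further overlaps.
Priya starts before Nadia ends → Nadia and Priya overlap.
Tariq starts before Nadia ends → Nadia and Tariq overlap.
Felix starts exactly when Nadia ends (back-to-back, no overlap), so Nadia has no further overlaps.
Tariq starts before Priya ends → Priya and Tariq overlap.
Felix starts after Priya ends, so Priya has no further overlaps.
Felix starts before Tariq ends → Tariq and Felix overlap.
Rohan starts after Tariq ends, so Tariq has no further overlaps.
Rohan starts exactly when Felix ends (back-to-back, no overlap), so Felix has no further overlaps.
Ingrid starts after Rohan ends, so Rohan has no further overlaps.
Noor starts after Ingrid ends, so Ingrid has no further overlaps.
Marcus starts before Noor ends → Noor and Marcus overlap.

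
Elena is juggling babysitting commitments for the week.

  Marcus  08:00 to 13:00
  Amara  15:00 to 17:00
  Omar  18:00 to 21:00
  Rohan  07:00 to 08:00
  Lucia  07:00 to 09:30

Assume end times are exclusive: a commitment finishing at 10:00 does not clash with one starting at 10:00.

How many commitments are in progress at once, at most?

2

Sweep the timeline, counting +1 at each start and −1 at each end (ends before starts at a tie):
07:00 start Lucia → 1
07:00 start Rohan → 2
08:00 end Rohan → 1
08:00 start Marcus → 2
09:30 end Lucia → 1
13:00 end Marcus → 0
15:00 start Amara → 1
17:00 end Amara → 0
18:00 start Omar → 1
21:00 end Omar → 0
Peak is 2, at 07:00 (Lucia, Rohan).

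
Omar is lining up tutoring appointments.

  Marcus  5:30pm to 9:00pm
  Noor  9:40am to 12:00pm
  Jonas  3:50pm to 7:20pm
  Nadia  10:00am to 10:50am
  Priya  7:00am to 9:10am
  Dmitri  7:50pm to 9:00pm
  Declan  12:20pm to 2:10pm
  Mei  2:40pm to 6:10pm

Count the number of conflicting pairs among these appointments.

5

Two intervals overlap when each starts before the other ends.
Sorted by start: Priya, Noor, Nadia, Declan, Mei, Jonas, Marcus, Dmitri.
Noor starts after Priya ends, so Priya has no further overlaps.
Nadia starts before Noor ends → Noor and Nadia overlap.
Declan starts after Noor ends, so Noor has no further overlaps.
Declan starts after Nadia ends, so Nadia has no further overlaps.
Mei starts after Declan ends, so Declan has no further overlaps.
Jonas starts before Mei ends → Mei and Jonas overlap.
Marcus starts before Mei ends → Mei and Marcus overlap.
Dmitri starts after Mei ends.
Marcus starts before Jonas ends → Jonas and Marcus overlap.
Dmitri starts after Jonas ends.
Dmitri starts before Marcus ends → Marcus and Dmitri overlap.
Overlapping pairs: Dmitri & Marcus, Jonas & Marcus, Jonas & Mei, Marcus & Mei, Nadia & Noor — 5 in total.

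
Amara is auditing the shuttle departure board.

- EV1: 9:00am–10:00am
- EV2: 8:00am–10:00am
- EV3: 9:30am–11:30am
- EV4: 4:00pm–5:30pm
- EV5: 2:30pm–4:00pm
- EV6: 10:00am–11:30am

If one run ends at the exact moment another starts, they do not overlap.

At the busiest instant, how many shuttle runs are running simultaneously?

Sort all start/end points and keep a running count:
8:00am start EV2 → 1
9:00am start EV1 → 2
9:30am start EV3 → 3
10:00am end EV1 → 2
10:00am end EV2 → 1
10:00am start EV6 → 2
11:30am end EV3 → 1
11:30am end EV6 → 0
2:30pm start EV5 → 1
4:00pm end EV5 → 0
4:00pm start EV4 → 1
5:30pm end EV4 → 0
Peak is 3, at 9:30am (EV1, EV2, EV3).

3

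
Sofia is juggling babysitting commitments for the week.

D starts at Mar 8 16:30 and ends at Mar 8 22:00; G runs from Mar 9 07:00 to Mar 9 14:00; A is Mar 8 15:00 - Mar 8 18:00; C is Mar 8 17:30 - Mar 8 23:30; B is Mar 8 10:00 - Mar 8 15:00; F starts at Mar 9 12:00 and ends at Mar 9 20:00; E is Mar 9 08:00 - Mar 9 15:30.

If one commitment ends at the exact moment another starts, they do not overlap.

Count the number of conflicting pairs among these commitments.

Check each pair: they overlap iff neither finishes before the other starts.
Sorted by start: B, A, D, C, G, E, F.
A starts exactly when B ends (back-to-back, no overlap) — done with B.
D starts before A ends → A and D overlap.
C starts before A ends → A and C overlap.
G starts after A ends — done with A.
C starts before D ends → D and C overlap.
G starts after D ends — done with D.
G starts after C ends — done with C.
E starts before G ends → G and E overlap.
F starts before G ends → G and F overlap.
F starts before E ends → E and F overlap.
Overlapping pairs: A & C, A & D, C & D, E & F, E & G, F & G — 6 in total.

6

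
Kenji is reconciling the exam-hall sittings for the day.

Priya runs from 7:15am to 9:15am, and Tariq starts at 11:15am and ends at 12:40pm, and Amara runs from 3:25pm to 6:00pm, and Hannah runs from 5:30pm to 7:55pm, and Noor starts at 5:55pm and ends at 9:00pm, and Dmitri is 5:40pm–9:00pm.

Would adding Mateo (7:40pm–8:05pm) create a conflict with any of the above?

Priya: ends 9:15am at or before Mateo starts 7:40pm → clear.
Tariq: ends 12:40pm at or before Mateo starts 7:40pm → clear.
Amara: ends 6:00pm at or before Mateo starts 7:40pm → clear.
Hannah: starts 5:30pm before Mateo ends 8:05pm, and ends 7:55pm after Mateo starts 7:40pm → overlap.
Dmitri: starts 5:40pm before Mateo ends 8:05pm, and ends 9:00pm after Mateo starts 7:40pm → overlap.
Noor: starts 5:55pm before Mateo ends 8:05pm, and ends 9:00pm after Mateo starts 7:40pm → overlap.
Mateo overlaps Hannah, Noor, Dmitri.

Yes — it overlaps Dmitri, Hannah, Noor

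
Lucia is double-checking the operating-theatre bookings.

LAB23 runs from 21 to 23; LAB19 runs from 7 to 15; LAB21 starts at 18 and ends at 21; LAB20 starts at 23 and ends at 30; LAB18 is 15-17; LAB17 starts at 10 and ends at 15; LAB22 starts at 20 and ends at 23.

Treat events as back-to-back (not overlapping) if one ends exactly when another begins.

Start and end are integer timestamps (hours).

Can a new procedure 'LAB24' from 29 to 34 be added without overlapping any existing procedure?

No — it overlaps LAB20

LAB19: ends 15 at or before LAB24 starts 29 → clear.
LAB17: ends 15 at or before LAB24 starts 29 → clear.
LAB18: ends 17 at or before LAB24 starts 29 → clear.
LAB21: ends 21 at or before LAB24 starts 29 → clear.
LAB22: ends 23 at or before LAB24 starts 29 → clear.
LAB23: ends 23 at or before LAB24 starts 29 → clear.
LAB20: starts 23 before LAB24 ends 34, and ends 30 after LAB24 starts 29 → overlap.
LAB24 overlaps LAB20.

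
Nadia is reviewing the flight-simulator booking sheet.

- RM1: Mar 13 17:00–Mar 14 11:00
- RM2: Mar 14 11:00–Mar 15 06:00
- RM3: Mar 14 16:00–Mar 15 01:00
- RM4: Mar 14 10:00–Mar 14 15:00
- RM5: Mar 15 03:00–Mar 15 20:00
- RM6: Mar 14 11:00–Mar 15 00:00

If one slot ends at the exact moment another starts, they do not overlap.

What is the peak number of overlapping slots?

Walk through starts and ends in time order (an end at T is processed before a start at T):
Mar 13 17:00 start RM1 → 1
Mar 14 10:00 start RM4 → 2
Mar 14 11:00 end RM1 → 1
Mar 14 11:00 start RM2 → 2
Mar 14 11:00 start RM6 → 3
Mar 14 15:00 end RM4 → 2
Mar 14 16:00 start RM3 → 3
Mar 15 00:00 end RM6 → 2
Mar 15 01:00 end RM3 → 1
Mar 15 03:00 start RM5 → 2
Mar 15 06:00 end RM2 → 1
Mar 15 20:00 end RM5 → 0
Peak is 3, at Mar 14 11:00 (RM2, RM4, RM6).

3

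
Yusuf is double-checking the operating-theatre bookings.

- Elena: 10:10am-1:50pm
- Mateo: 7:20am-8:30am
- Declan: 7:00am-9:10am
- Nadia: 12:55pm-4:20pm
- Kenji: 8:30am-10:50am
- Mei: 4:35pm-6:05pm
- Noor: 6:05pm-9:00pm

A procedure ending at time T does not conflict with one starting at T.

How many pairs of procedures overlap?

4

Sorted by start: Declan, Mateo, Kenji, Elena, Nadia, Mei, Noor.
Mateo starts before Declan ends → Declan and Mateo overlap.
Kenji starts before Declan ends → Declan and Kenji overlap.
Elena starts after Declan ends, so nothing later overlaps Declan either.
Kenji starts exactly when Mateo ends (back-to-back, no overlap), so nothing later overlaps Mateo either.
Elena starts before Kenji ends → Kenji and Elena overlap.
Nadia starts after Kenji ends, so nothing later overlaps Kenji either.
Nadia starts before Elena ends → Elena and Nadia overlap.
Mei starts after Elena ends, so nothing later overlaps Elena either.
Mei starts after Nadia ends, so nothing later overlaps Nadia either.
Noor starts exactly when Mei ends (back-to-back, no overlap).
Overlapping pairs: Declan & Kenji, Declan & Mateo, Elena & Kenji, Elena & Nadia — 4 in total.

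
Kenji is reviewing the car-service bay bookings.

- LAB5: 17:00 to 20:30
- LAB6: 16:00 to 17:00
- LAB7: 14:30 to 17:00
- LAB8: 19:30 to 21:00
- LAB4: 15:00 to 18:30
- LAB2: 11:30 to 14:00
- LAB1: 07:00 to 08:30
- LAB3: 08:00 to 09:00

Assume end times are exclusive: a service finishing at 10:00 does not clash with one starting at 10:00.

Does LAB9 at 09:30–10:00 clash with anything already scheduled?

No — it doesn't clash with anything

LAB1: ends 08:30 at or before LAB9 starts 09:30 → clear.
LAB3: ends 09:00 at or before LAB9 starts 09:30 → clear.
LAB2: starts 11:30 at or after LAB9 ends 10:00 → clear.
LAB7: starts 14:30 at or after LAB9 ends 10:00 → clear.
LAB4: starts 15:00 at or after LAB9 ends 10:00 → clear.
LAB6: starts 16:00 at or after LAB9 ends 10:00 → clear.
LAB5: starts 17:00 at or after LAB9 ends 10:00 → clear.
LAB8: starts 19:30 at or after LAB9 ends 10:00 → clear.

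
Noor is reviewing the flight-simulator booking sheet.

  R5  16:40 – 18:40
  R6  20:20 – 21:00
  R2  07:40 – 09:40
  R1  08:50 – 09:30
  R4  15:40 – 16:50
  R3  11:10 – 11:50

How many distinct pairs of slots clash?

2

Sorted by start: R2, R1, R3, R4, R5, R6.
R1 starts before R2 ends → R2 and R1 overlap.
R3 starts after R2 ends; R2 is clear from here.
R3 starts after R1 ends; R1 is clear from here.
R4 starts after R3 ends; R3 is clear from here.
R5 starts before R4 ends → R4 and R5 overlap.
R6 starts after R4 ends.
R6 starts after R5 ends.
Overlapping pairs: R1 & R2, R4 & R5 — 2 in total.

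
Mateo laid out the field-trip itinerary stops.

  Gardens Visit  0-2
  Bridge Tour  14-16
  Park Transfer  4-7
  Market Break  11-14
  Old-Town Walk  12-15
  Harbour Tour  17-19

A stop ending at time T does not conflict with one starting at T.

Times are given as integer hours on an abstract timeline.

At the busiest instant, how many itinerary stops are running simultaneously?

Sort all start/end points and keep a running count:
0 start Gardens Visit → 1
2 end Gardens Visit → 0
4 start Park Transfer → 1
7 end Park Transfer → 0
11 start Market Break → 1
12 start Old-Town Walk → 2
14 end Market Break → 1
14 start Bridge Tour → 2
15 end Old-Town Walk → 1
16 end Bridge Tour → 0
17 start Harbour Tour → 1
19 end Harbour Tour → 0
Peak is 2, at 12 (Market Break, Old-Town Walk).

2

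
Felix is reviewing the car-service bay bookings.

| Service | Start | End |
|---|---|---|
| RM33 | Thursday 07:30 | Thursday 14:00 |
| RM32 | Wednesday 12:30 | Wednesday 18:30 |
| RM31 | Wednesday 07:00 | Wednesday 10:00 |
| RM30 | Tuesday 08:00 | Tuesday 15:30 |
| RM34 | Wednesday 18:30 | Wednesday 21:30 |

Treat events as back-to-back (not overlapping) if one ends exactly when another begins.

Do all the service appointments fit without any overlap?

Check each pair: they overlap iff neither finishes before the other starts.
Sorted by start: RM30, RM31, RM32, RM34, RM33.
RM31 starts after RM30 ends; RM30 is clear from here.
RM32 starts after RM31 ends; RM31 is clear from here.
RM34 starts exactly when RM32 ends (back-to-back, no overlap); RM32 is clear from here.
RM33 starts after RM34 ends.
Every pair is clear; the schedule has no overlaps.

Yes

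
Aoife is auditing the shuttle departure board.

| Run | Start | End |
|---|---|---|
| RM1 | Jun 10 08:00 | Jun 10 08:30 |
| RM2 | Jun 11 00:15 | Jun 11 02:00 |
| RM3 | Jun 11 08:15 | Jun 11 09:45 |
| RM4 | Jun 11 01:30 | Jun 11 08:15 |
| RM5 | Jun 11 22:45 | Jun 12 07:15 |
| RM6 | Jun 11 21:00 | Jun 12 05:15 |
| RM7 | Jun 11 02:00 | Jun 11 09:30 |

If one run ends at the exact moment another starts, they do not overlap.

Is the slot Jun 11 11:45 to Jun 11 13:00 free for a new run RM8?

RM1: ends Jun 10 08:30 at or before RM8 starts Jun 11 11:45 → clear.
RM2: ends Jun 11 02:00 at or before RM8 starts Jun 11 11:45 → clear.
RM4: ends Jun 11 08:15 at or before RM8 starts Jun 11 11:45 → clear.
RM7: ends Jun 11 09:30 at or before RM8 starts Jun 11 11:45 → clear.
RM3: ends Jun 11 09:45 at or before RM8 starts Jun 11 11:45 → clear.
RM6: starts Jun 11 21:00 at or after RM8 ends Jun 11 13:00 → clear.
RM5: starts Jun 11 22:45 at or after RM8 ends Jun 11 13:00 → clear.

Yes — the slot is free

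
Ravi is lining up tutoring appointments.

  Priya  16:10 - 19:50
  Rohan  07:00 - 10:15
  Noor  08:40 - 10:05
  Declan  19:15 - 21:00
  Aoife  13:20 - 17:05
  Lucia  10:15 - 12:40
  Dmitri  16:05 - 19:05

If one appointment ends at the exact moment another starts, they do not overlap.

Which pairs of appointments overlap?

Sorted by start: Rohan, Noor, Lucia, Aoife, Dmitri, Priya, Declan.
Noor starts before Rohan ends → Rohan and Noor overlap.
Lucia starts exactly when Rohan ends (back-to-back, no overlap), so nothing later overlaps Rohan either.
Lucia starts after Noor ends, so nothing later overlaps Noor either.
Aoife starts after Lucia ends, so nothing later overlaps Lucia either.
Dmitri starts before Aoife ends → Aoife and Dmitri overlap.
Priya starts before Aoife ends → Aoife and Priya overlap.
Declan starts after Aoife ends.
Priya starts before Dmitri ends → Dmitri and Priya overlap.
Declan starts after Dmitri ends.
Declan starts before Priya ends → Priya and Declan overlap.

Aoife & Dmitri, Aoife & Priya, Declan & Priya, Dmitri & Priya, Noor & Rohan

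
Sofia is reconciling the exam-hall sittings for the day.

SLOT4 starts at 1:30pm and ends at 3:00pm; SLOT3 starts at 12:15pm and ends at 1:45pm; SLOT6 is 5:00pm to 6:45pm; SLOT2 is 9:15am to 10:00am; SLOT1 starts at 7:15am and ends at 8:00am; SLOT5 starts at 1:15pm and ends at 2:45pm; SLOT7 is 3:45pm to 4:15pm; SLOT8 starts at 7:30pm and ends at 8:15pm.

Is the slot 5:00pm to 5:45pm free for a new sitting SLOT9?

SLOT1: ends 8:00am at or before SLOT9 starts 5:00pm → clear.
SLOT2: ends 10:00am at or before SLOT9 starts 5:00pm → clear.
SLOT3: ends 1:45pm at or before SLOT9 starts 5:00pm → clear.
SLOT5: ends 2:45pm at or before SLOT9 starts 5:00pm → clear.
SLOT4: ends 3:00pm at or before SLOT9 starts 5:00pm → clear.
SLOT7: ends 4:15pm at or before SLOT9 starts 5:00pm → clear.
SLOT6: starts 5:00pm before SLOT9 ends 5:45pm, and ends 6:45pm after SLOT9 starts 5:00pm → overlap.
SLOT8: starts 7:30pm at or after SLOT9 ends 5:45pm → clear.
SLOT9 overlaps SLOT6.

No — it overlaps SLOT6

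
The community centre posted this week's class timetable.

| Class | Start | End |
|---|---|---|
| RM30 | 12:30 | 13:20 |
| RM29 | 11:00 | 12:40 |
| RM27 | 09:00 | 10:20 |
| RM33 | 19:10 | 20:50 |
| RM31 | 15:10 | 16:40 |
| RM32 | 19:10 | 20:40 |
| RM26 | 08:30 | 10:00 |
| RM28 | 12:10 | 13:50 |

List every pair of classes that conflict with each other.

Sorted by start: RM26, RM27, RM29, RM28, RM30, RM31, RM32, RM33.
RM27 starts before RM26 ends → RM26 and RM27 overlap.
RM29 starts after RM26 ends; RM26 is clear from here.
RM29 starts after RM27 ends; RM27 is clear from here.
RM28 starts before RM29 ends → RM29 and RM28 overlap.
RM30 starts before RM29 ends → RM29 and RM30 overlap.
RM31 starts after RM29 ends; RM29 is clear from here.
RM30 starts before RM28 ends → RM28 and RM30 overlap.
RM31 starts after RM28 ends; RM28 is clear from here.
RM31 starts after RM30 ends; RM30 is clear from here.
RM32 starts after RM31 ends; RM31 is clear from here.
RM33 starts before RM32 ends → RM32 and RM33 overlap.

RM26 & RM27, RM28 & RM29, RM28 & RM30, RM29 & RM30, RM32 & RM33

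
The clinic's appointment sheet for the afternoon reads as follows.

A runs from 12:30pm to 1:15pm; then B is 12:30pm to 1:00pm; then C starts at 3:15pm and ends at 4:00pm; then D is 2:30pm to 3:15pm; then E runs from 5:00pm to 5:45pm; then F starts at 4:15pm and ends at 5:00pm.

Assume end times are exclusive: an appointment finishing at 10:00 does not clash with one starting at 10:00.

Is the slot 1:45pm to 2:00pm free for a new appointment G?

A: ends 1:15pm at or before G starts 1:45pm → clear.
B: ends 1:00pm at or before G starts 1:45pm → clear.
D: starts 2:30pm at or after G ends 2:00pm → clear.
C: starts 3:15pm at or after G ends 2:00pm → clear.
F: starts 4:15pm at or after G ends 2:00pm → clear.
E: starts 5:00pm at or after G ends 2:00pm → clear.

Yes — the slot is free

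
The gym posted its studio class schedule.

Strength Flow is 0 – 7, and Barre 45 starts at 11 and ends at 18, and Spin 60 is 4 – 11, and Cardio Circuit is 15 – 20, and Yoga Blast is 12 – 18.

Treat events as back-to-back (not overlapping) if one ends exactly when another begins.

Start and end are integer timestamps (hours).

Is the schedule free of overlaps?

No

Sorted by start: Strength Flow, Spin 60, Barre 45, Yoga Blast, Cardio Circuit.
Spin 60 starts before Strength Flow ends → Strength Flow and Spin 60 overlap.
That's a conflict, so the schedule is not conflict-free.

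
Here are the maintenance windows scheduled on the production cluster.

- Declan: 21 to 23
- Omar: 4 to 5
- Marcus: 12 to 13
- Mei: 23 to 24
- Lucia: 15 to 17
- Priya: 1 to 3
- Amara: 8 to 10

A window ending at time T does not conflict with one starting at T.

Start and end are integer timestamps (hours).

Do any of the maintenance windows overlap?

No

Check each pair: they overlap iff neither finishes before the other starts.
Sorted by start: Priya, Omar, Amara, Marcus, Lucia, Declan, Mei.
Omar starts after Priya ends; Priya is clear from here.
Amara starts after Omar ends; Omar is clear from here.
Marcus starts after Amara ends; Amara is clear from here.
Lucia starts after Marcus ends; Marcus is clear from here.
Declan starts after Lucia ends; Lucia is clear from here.
Mei starts exactly when Declan ends (back-to-back, no overlap).
Every pair is clear; the schedule has no overlaps.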